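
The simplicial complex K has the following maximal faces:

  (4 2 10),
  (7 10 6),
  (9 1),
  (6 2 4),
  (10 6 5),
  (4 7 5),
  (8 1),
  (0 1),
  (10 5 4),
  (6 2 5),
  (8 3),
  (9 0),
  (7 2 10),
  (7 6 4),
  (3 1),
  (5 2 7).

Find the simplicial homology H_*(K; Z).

Fix the vertex order 0 < 1 < 2 < 3 < 4 < 5 < 6 < 7 < 8 < 9 < 10 and write every simplex with vertices in increasing order. Then dim K = 2 and the simplices of K are:

  0-simplices (11): [0], [1], [2], [3], [4], [5], [6], [7], [8], [9], [10]
  1-simplices (21): [0,1], [0,9], [1,3], [1,8], [1,9], [2,4], [2,5], [2,6], [2,7], [2,10], [3,8], [4,5], [4,6], [4,7], [4,10], [5,6], [5,7], [5,10], [6,7], [6,10], [7,10]
  2-simplices (10): [2,4,6], [2,4,10], [2,5,6], [2,5,7], [2,7,10], [4,5,7], [4,5,10], [4,6,7], [5,6,10], [6,7,10]

giving chain groups C_0 ≅ Z^11, C_1 ≅ Z^21, C_2 ≅ Z^10.

Boundary ∂_1: C_1 → C_0 is given by ∂[p,q] = [q] − [p].
The 11×21 boundary matrix has rank 9 and Smith normal form diag(1,1,1,1,1,1,1,1,1).

∂_2: C_2 → C_1 maps a triangle to the signed sum of its edges. For instance
  ∂[2,4,10] = [4,10] − [2,10] + [2,4],
  ∂[4,5,7] = [5,7] − [4,7] + [4,5].
This gives a 21×10 integer matrix of rank 10; reducing to Smith normal form yields diagonal entries (1,1,1,1,1,1,1,1,1,2).

Reading off H_k = ker ∂_k / im ∂_{k+1}:

  H_0: rank C_0 − rank ∂_1 = 11 − 9 = 2, and the invariant factors of ∂_1 are all 1, so H_0 = Z^2.
  H_1: rank ker ∂_1 − rank ∂_2 = (21 − 9) − 10 = 2, and ∂_2 has invariant factor 2 > 1, so H_1 = Z^2 ⊕ Z/2.
  H_2: rank ker ∂_2 − rank ∂_3 = (10 − 10) − 0 = 0, and there is no ∂_3, so H_2 = 0.

H_0 ≅ Z^2,  H_1 ≅ Z^2 ⊕ Z/2,  H_2 = 0.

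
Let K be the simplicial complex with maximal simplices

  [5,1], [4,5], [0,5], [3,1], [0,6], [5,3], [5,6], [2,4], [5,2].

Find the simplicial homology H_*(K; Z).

H_0 = Z,  H_1 = Z^3.

Fix the vertex order 0 < 1 < 2 < 3 < 4 < 5 < 6 and write every simplex with vertices in increasing order. Then dim K = 1 and the simplices of K are:

  0-simplices (7): [0], [1], [2], [3], [4], [5], [6]
  1-simplices (9): [0,5], [0,6], [1,3], [1,5], [2,4], [2,5], [3,5], [4,5], [5,6]

giving chain groups C_0 ≅ Z^7, C_1 ≅ Z^9.

The boundary map ∂_1: C_1 → C_0 sends each edge [p,q] (with p < q) to q − p.
The 7×9 boundary matrix has rank 6 and Smith normal form diag(1,1,1,1,1,1).

Now H_k = ker ∂_k / im ∂_{k+1}, so:

  H_0: rank C_0 − rank ∂_1 = 7 − 6 = 1, and the invariant factors of ∂_1 are all 1, so H_0 = Z.
  H_1: rank ker ∂_1 − rank ∂_2 = (9 − 6) − 0 = 3, and there is no ∂_2, so H_1 = Z^3.

(K is a triangulation of a wedge of 3 circles.)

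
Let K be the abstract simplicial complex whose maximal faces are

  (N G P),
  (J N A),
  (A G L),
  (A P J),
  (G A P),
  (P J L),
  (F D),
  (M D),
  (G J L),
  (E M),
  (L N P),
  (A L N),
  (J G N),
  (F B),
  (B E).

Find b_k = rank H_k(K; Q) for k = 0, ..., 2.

Order the vertices as A < B < D < E < F < G < J < L < M < N < P. Listing each simplex with vertices in this order, K has dimension 2 with simplices:

  0-simplices (11): A, B, D, E, F, G, J, L, M, N, P
  1-simplices (20): AG, AJ, AL, AN, AP, BE, BF, DF, DM, EM, GJ, GL, GN, GP, JL, JN, JP, LN, LP, NP
  2-simplices (10): AGL, AGP, AJN, AJP, ALN, GJL, GJN, GNP, JLP, LNP

giving chain groups C_0 ≅ Z^11, C_1 ≅ Z^20, C_2 ≅ Z^10.

Boundary ∂_1: C_1 → C_0 sends each edge [p,q] (with p < q) to q − p.
The resulting 11×20 matrix has rank 9, and its Smith normal form has invariant factors (1,1,1,1,1,1,1,1,1).

∂_2: C_2 → C_1 maps a triangle to the signed sum of its edges. For instance
  ∂JLP = LP − JP + JL,
  ∂AGL = GL − AL + AG.
The 20×10 boundary matrix has rank 10 and Smith normal form diag(1,1,1,1,1,1,1,1,1,2).

Computing H_k = (kernel of ∂_k) / (image of ∂_{k+1}):

  H_0: rank C_0 − rank ∂_1 = 11 − 9 = 2, and the invariant factors of ∂_1 are all 1, so H_0 = Z^2.
  H_1: rank ker ∂_1 − rank ∂_2 = (20 − 9) − 10 = 1, and ∂_2 has invariant factor 2 > 1, so H_1 = Z ⊕ Z/2.
  H_2: rank ker ∂_2 − rank ∂_3 = (10 − 10) − 0 = 0, and there is no ∂_3, so H_2 = 0.

As a check, the Euler characteristic is 11 − 20 + 10 = 1, which agrees with 2 − 1 + 0 = 1.

Hence the Betti numbers are b_0 = 2, b_1 = 1, b_2 = 0.

b_0 = 2, b_1 = 1, b_2 = 0.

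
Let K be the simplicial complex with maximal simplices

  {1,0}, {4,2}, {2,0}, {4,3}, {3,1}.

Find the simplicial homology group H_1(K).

H_1 = Z.

We work with the vertex ordering 0 < 1 < 2 < 3 < 4. The simplices of K, each written with vertices in increasing order, are:

  0-simplices (5): [0], [1], [2], [3], [4]
  1-simplices (5): [0,1], [0,2], [1,3], [2,4], [3,4]

Hence C_0 ≅ Z^5, C_1 ≅ Z^5.

The boundary map ∂_1: C_1 → C_0 is given by ∂[p,q] = [q] − [p]. For instance
  ∂[1,3] = [3] − [1].
This gives a 5×5 integer matrix of rank 4; reducing to Smith normal form yields diagonal entries (1,1,1,1).

Reading off H_k = ker ∂_k / im ∂_{k+1}:

  H_1: rank ker ∂_1 − rank ∂_2 = (5 − 4) − 0 = 1, and there is no ∂_2, so H_1 ≅ Z.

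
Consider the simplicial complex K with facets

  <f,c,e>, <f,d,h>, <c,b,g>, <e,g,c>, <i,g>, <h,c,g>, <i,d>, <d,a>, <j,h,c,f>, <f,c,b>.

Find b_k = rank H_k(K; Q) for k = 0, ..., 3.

b_0 = 1, b_1 = 1, b_2 = 0, b_3 = 0.

Take the total order a < b < c < d < e < f < g < h < i < j on the vertex set. Then K (dimension 3) consists of the simplices:

  0-simplices (10): a, b, c, d, e, f, g, h, i, j
  1-simplices (19): ad, bc, bf, bg, ce, cf, cg, ch, cj, df, dh, di, ef, eg, fh, fj, gh, gi, hj
  2-simplices (10): bcf, bcg, cef, ceg, cfh, cfj, cgh, chj, dfh, fhj
  3-simplices (1): cfhj

Hence C_0 ≅ Z^10, C_1 ≅ Z^19, C_2 ≅ Z^10, C_3 ≅ Z^1.

The boundary map ∂_1: C_1 → C_0 sends each edge [p,q] (with p < q) to q − p.
The resulting 10×19 matrix has rank 9, and its Smith normal form has invariant factors (1,1,1,1,1,1,1,1,1).

Boundary ∂_2: C_2 → C_1 sends each 2-simplex [p,q,r] to [q,r] − [p,r] + [p,q]. For instance
  ∂dfh = fh − dh + df,
  ∂cef = ef − cf + ce.
This gives a 19×10 integer matrix of rank 9; reducing to Smith normal form yields diagonal entries (1,1,1,1,1,1,1,1,1).

The boundary map ∂_3: C_3 → C_2 sends each 3-simplex σ to the alternating sum Σ_i (−1)^i (σ with its i-th vertex removed). For instance
  ∂cfhj = fhj − chj + cfj − cfh.
This gives a 10×1 integer matrix of rank 1; reducing to Smith normal form yields diagonal entries (1).

Now H_k = ker ∂_k / im ∂_{k+1}, so:

  H_0: rank C_0 − rank ∂_1 = 10 − 9 = 1, and the invariant factors of ∂_1 are all 1, so H_0 ≅ Z.
  H_1: rank ker ∂_1 − rank ∂_2 = (19 − 9) − 9 = 1, and the invariant factors of ∂_2 are all 1, so H_1 ≅ Z.
  H_2: rank ker ∂_2 − rank ∂_3 = (10 − 9) − 1 = 0, and the invariant factors of ∂_3 are all 1, so H_2 ≅ 0.
  H_3: rank ker ∂_3 − rank ∂_4 = (1 − 1) − 0 = 0, and there is no ∂_4, so H_3 ≅ 0.

Hence the Betti numbers are b_0 = 1, b_1 = 1, b_2 = 0, b_3 = 0.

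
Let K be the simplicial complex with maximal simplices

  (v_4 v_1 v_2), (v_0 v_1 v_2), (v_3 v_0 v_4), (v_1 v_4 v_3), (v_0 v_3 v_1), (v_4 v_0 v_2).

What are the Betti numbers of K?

b_0 = 1, b_1 = 0, b_2 = 1.

K has 5 vertices, 9 edges, 6 triangles.
rank ∂_0 = 0, rank ∂_1 = 4 ⇒ b_0 = 5 − 0 − 4 = 1; all invariant factors of ∂_1 are 1 so no torsion. So H_0 = Z.
rank ∂_1 = 4, rank ∂_2 = 5 ⇒ b_1 = 9 − 4 − 5 = 0; all invariant factors of ∂_2 are 1 so no torsion. So H_1 = 0.
rank ∂_2 = 5, rank ∂_3 = 0 ⇒ b_2 = 6 − 5 − 0 = 1. So H_2 = Z.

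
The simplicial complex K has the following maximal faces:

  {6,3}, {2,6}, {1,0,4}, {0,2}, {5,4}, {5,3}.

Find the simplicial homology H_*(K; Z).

H_0 = Z,  H_1 = Z,  H_2 = 0.

K has 7 vertices, 8 edges, 1 triangle.
rank ∂_0 = 0, rank ∂_1 = 6 ⇒ b_0 = 7 − 0 − 6 = 1; all invariant factors of ∂_1 are 1 so no torsion. So H_0 ≅ Z.
rank ∂_1 = 6, rank ∂_2 = 1 ⇒ b_1 = 8 − 6 − 1 = 1; all invariant factors of ∂_2 are 1 so no torsion. So H_1 ≅ Z.
rank ∂_2 = 1, rank ∂_3 = 0 ⇒ b_2 = 1 − 1 − 0 = 0. So H_2 ≅ 0.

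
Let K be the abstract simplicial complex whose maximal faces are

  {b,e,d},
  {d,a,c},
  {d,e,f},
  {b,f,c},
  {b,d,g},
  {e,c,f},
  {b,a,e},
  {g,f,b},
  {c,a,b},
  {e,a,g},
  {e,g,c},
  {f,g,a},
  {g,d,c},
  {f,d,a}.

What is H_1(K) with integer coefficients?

H_1 ≅ Z^2.

We work with the vertex ordering a < b < c < d < e < f < g. The simplices of K, each written with vertices in increasing order, are:

  0-simplices (7): a, b, c, d, e, f, g
  1-simplices (21): ab, ac, ad, ae, af, ag, bc, bd, be, bf, bg, cd, ce, cf, cg, de, df, dg, ef, eg, fg
  2-simplices (14): abc, abe, acd, adf, aeg, afg, bcf, bde, bdg, bfg, cdg, cef, ceg, def

Hence C_0 ≅ Z^7, C_1 ≅ Z^21, C_2 ≅ Z^14.

∂_1: C_1 → C_0 sends each edge [p,q] (with p < q) to q − p.
The resulting 7×21 matrix has rank 6, and its Smith normal form has invariant factors (1,1,1,1,1,1).

∂_2: C_2 → C_1 maps a triangle to the signed sum of its edges. For instance
  ∂afg = fg − ag + af,
  ∂abc = bc − ac + ab.
This gives a 21×14 integer matrix of rank 13; reducing to Smith normal form yields diagonal entries (1,1,1,1,1,1,1,1,1,1,1,1,1).

Computing H_k = (kernel of ∂_k) / (image of ∂_{k+1}):

  H_1: rank ker ∂_1 − rank ∂_2 = (21 − 6) − 13 = 2, and the invariant factors of ∂_2 are all 1, so H_1 ≅ Z^2.

(K is a triangulation of the torus T^2.)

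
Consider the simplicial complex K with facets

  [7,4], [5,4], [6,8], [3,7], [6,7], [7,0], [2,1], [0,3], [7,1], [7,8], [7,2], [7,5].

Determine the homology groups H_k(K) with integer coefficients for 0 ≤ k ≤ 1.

H_0 ≅ Z,  H_1 ≅ Z^4.

K has 9 vertices, 12 edges.
rank ∂_0 = 0, rank ∂_1 = 8 ⇒ b_0 = 9 − 0 − 8 = 1; all invariant factors of ∂_1 are 1 so no torsion. So H_0 ≅ Z.
rank ∂_1 = 8, rank ∂_2 = 0 ⇒ b_1 = 12 − 8 − 0 = 4. So H_1 ≅ Z^4.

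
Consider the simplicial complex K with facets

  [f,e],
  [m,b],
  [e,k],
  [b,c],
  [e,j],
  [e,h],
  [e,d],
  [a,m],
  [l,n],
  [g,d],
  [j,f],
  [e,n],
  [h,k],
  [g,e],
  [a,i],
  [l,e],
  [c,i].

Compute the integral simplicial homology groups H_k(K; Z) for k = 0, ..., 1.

K has 14 vertices, 17 edges.
rank ∂_0 = 0, rank ∂_1 = 12 ⇒ b_0 = 14 − 0 − 12 = 2; all invariant factors of ∂_1 are 1 so no torsion. So H_0 ≅ Z^2.
rank ∂_1 = 12, rank ∂_2 = 0 ⇒ b_1 = 17 − 12 − 0 = 5. So H_1 ≅ Z^5.

H_0 ≅ Z^2,  H_1 ≅ Z^5.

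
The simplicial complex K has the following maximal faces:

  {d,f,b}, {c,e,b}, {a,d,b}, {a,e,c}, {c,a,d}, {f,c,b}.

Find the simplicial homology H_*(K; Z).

Order the vertices as a < b < c < d < e < f. Listing each simplex with vertices in this order, K has dimension 2 with simplices:

  0-simplices (6): a, b, c, d, e, f
  1-simplices (12): ab, ac, ad, ae, bc, bd, be, bf, cd, ce, cf, df
  2-simplices (6): abd, acd, ace, bce, bcf, bdf

giving chain groups C_0 ≅ Z^6, C_1 ≅ Z^12, C_2 ≅ Z^6.

The boundary map ∂_1: C_1 → C_0 sends each edge [p,q] (with p < q) to q − p. For instance
  ∂be = e − b.
The resulting 6×12 matrix has rank 5, and its Smith normal form has invariant factors (1,1,1,1,1).

∂_2: C_2 → C_1 acts by ∂[p,q,r] = [q,r] − [p,r] + [p,q]. For instance
  ∂acd = cd − ad + ac,
  ∂bcf = cf − bf + bc.
The resulting 12×6 matrix has rank 6, and its Smith normal form has invariant factors (1,1,1,1,1,1).

Computing H_k = (kernel of ∂_k) / (image of ∂_{k+1}):

  H_0: rank C_0 − rank ∂_1 = 6 − 5 = 1, and the invariant factors of ∂_1 are all 1, so H_0 ≅ Z.
  H_1: rank ker ∂_1 − rank ∂_2 = (12 − 5) − 6 = 1, and the invariant factors of ∂_2 are all 1, so H_1 ≅ Z.
  H_2: rank ker ∂_2 − rank ∂_3 = (6 − 6) − 0 = 0, and there is no ∂_3, so H_2 ≅ 0.

H_0 = Z,  H_1 = Z,  H_2 = 0.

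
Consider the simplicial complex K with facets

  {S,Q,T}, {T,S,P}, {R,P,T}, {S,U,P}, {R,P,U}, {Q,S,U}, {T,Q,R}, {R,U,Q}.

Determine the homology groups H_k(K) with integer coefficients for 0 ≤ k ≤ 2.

Fix the vertex order P < Q < R < S < T < U and write every simplex with vertices in increasing order. Then dim K = 2 and the simplices of K are:

  0-simplices (6): P, Q, R, S, T, U
  1-simplices (12): PR, PS, PT, PU, QR, QS, QT, QU, RT, RU, ST, SU
  2-simplices (8): PRT, PRU, PST, PSU, QRT, QRU, QST, QSU

so the chain groups are C_0 ≅ Z^6, C_1 ≅ Z^12, C_2 ≅ Z^8.

∂_1: C_1 → C_0 is given by ∂[p,q] = [q] − [p]. For instance
  ∂PS = S − P.
The 6×12 boundary matrix has rank 5 and Smith normal form diag(1,1,1,1,1).

The boundary map ∂_2: C_2 → C_1 acts by ∂[p,q,r] = [q,r] − [p,r] + [p,q]. For instance
  ∂PST = ST − PT + PS,
  ∂PRU = RU − PU + PR.
This gives a 12×8 integer matrix of rank 7; reducing to Smith normal form yields diagonal entries (1,1,1,1,1,1,1).

Computing H_k = (kernel of ∂_k) / (image of ∂_{k+1}):

  H_0: rank C_0 − rank ∂_1 = 6 − 5 = 1, and the invariant factors of ∂_1 are all 1, so H_0 ≅ Z.
  H_1: rank ker ∂_1 − rank ∂_2 = (12 − 5) − 7 = 0, and the invariant factors of ∂_2 are all 1, so H_1 ≅ 0.
  H_2: rank ker ∂_2 − rank ∂_3 = (8 − 7) − 0 = 1, and there is no ∂_3, so H_2 ≅ Z.

H_0 ≅ Z,  H_1 = 0,  H_2 ≅ Z.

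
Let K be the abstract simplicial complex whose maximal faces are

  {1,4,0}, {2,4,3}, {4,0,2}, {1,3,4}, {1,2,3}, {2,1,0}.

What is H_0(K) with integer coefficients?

Order the vertices as 0 < 1 < 2 < 3 < 4. Listing each simplex with vertices in this order, K has dimension 2 with simplices:

  0-simplices (5): [0], [1], [2], [3], [4]
  1-simplices (9): [0,1], [0,2], [0,4], [1,2], [1,3], [1,4], [2,3], [2,4], [3,4]
  2-simplices (6): [0,1,2], [0,1,4], [0,2,4], [1,2,3], [1,3,4], [2,3,4]

so the chain groups are C_0 ≅ Z^5, C_1 ≅ Z^9, C_2 ≅ Z^6.

∂_1: C_1 → C_0 maps an edge to its endpoints' difference, ∂[p,q] = q − p.
As a 5×9 matrix over Z this has rank 4, with invariant factors (1,1,1,1).

Boundary ∂_2: C_2 → C_1 acts by ∂[p,q,r] = [q,r] − [p,r] + [p,q]. For instance
  ∂[0,1,2] = [1,2] − [0,2] + [0,1],
  ∂[1,2,3] = [2,3] − [1,3] + [1,2].
The 9×6 boundary matrix has rank 5 and Smith normal form diag(1,1,1,1,1).

Reading off H_k = ker ∂_k / im ∂_{k+1}:

  H_0: rank C_0 − rank ∂_1 = 5 − 4 = 1, and the invariant factors of ∂_1 are all 1, so H_0 = Z.

H_0 ≅ Z.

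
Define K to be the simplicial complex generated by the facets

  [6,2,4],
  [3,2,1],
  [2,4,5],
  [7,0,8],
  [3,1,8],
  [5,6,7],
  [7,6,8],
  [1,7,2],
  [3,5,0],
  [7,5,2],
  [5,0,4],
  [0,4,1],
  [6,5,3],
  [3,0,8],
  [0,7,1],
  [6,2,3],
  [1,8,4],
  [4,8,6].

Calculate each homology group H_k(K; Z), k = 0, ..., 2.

Fix the vertex order 0 < 1 < 2 < 3 < 4 < 5 < 6 < 7 < 8 and write every simplex with vertices in increasing order. Then dim K = 2 and the simplices of K are:

  0-simplices (9): [0], [1], [2], [3], [4], [5], [6], [7], [8]
  1-simplices (27): (27 of them)
  2-simplices (18): [0,1,4], [0,1,7], [0,3,5], [0,3,8], [0,4,5], [0,7,8], [1,2,3], [1,2,7], [1,3,8], [1,4,8], [2,3,6], [2,4,5], [2,4,6], [2,5,7], [3,5,6], [4,6,8], [5,6,7], [6,7,8]

Hence C_0 ≅ Z^9, C_1 ≅ Z^27, C_2 ≅ Z^18.

∂_1: C_1 → C_0 sends each edge [p,q] (with p < q) to q − p. For instance
  ∂[6,8] = [8] − [6].
As a 9×27 matrix over Z this has rank 8, with invariant factors (1,1,1,1,1,1,1,1).

∂_2: C_2 → C_1 acts by ∂[p,q,r] = [q,r] − [p,r] + [p,q]. For instance
  ∂[1,2,3] = [2,3] − [1,3] + [1,2],
  ∂[6,7,8] = [7,8] − [6,8] + [6,7].
As a 27×18 matrix over Z this has rank 18, with invariant factors (1,1,1,1,1,1,1,1,1,1,1,1,1,1,1,1,1,2).

Now H_k = ker ∂_k / im ∂_{k+1}, so:

  H_0: rank C_0 − rank ∂_1 = 9 − 8 = 1, and the invariant factors of ∂_1 are all 1, so H_0 = Z.
  H_1: rank ker ∂_1 − rank ∂_2 = (27 − 8) − 18 = 1, and ∂_2 has invariant factor 2 > 1, so H_1 = Z ⊕ Z_2.
  H_2: rank ker ∂_2 − rank ∂_3 = (18 − 18) − 0 = 0, and there is no ∂_3, so H_2 = 0.

As a check, the Euler characteristic is 9 − 27 + 18 = 0, which agrees with 1 − 1 + 0 = 0.
(K is a triangulation of the Klein bottle.)

H_0 ≅ Z,  H_1 ≅ Z ⊕ Z_2,  H_2 = 0.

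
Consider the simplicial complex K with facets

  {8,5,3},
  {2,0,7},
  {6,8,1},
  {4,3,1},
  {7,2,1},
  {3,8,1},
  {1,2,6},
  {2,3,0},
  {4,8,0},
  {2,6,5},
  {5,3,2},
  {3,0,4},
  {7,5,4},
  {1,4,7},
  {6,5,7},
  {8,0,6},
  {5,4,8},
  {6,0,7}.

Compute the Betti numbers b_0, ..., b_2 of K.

We work with the vertex ordering 0 < 1 < 2 < 3 < 4 < 5 < 6 < 7 < 8. The simplices of K, each written with vertices in increasing order, are:

  0-simplices (9): [0], [1], [2], [3], [4], [5], [6], [7], [8]
  1-simplices (27): (27 of them)
  2-simplices (18): [0,2,3], [0,2,7], [0,3,4], [0,4,8], [0,6,7], [0,6,8], [1,2,6], [1,2,7], [1,3,4], [1,3,8], [1,4,7], [1,6,8], [2,3,5], [2,5,6], [3,5,8], [4,5,7], [4,5,8], [5,6,7]

Hence C_0 ≅ Z^9, C_1 ≅ Z^27, C_2 ≅ Z^18.

The boundary map ∂_1: C_1 → C_0 maps an edge to its endpoints' difference, ∂[p,q] = q − p.
The resulting 9×27 matrix has rank 8, and its Smith normal form has invariant factors (1,1,1,1,1,1,1,1).

∂_2: C_2 → C_1 maps a triangle to the signed sum of its edges. For instance
  ∂[1,4,7] = [4,7] − [1,7] + [1,4],
  ∂[1,6,8] = [6,8] − [1,8] + [1,6].
As a 27×18 matrix over Z this has rank 18, with invariant factors (1,1,1,1,1,1,1,1,1,1,1,1,1,1,1,1,1,2).

Now H_k = ker ∂_k / im ∂_{k+1}, so:

  H_0: rank C_0 − rank ∂_1 = 9 − 8 = 1, and the invariant factors of ∂_1 are all 1, so H_0 ≅ Z.
  H_1: rank ker ∂_1 − rank ∂_2 = (27 − 8) − 18 = 1, and ∂_2 has invariant factor 2 > 1, so H_1 ≅ Z ⊕ Z/2.
  H_2: rank ker ∂_2 − rank ∂_3 = (18 − 18) − 0 = 0, and there is no ∂_3, so H_2 ≅ 0.

Hence the Betti numbers are b_0 = 1, b_1 = 1, b_2 = 0.

b_0 = 1, b_1 = 1, b_2 = 0.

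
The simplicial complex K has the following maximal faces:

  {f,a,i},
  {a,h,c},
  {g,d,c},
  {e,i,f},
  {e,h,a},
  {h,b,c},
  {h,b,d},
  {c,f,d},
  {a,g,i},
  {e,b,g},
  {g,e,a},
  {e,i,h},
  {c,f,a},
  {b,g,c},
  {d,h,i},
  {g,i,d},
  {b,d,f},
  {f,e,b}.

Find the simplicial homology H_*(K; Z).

H_0 ≅ Z,  H_1 ≅ Z ⊕ Z/2,  H_2 = 0.

Fix the vertex order a < b < c < d < e < f < g < h < i and write every simplex with vertices in increasing order. Then dim K = 2 and the simplices of K are:

  0-simplices (9): a, b, c, d, e, f, g, h, i
  1-simplices (27): ac, ae, af, ag, ah, ai, bc, bd, be, bf, bg, bh, cd, cf, cg, ch, df, dg, dh, di, ef, eg, eh, ei, fi, gi, hi
  2-simplices (18): acf, ach, aeg, aeh, afi, agi, bcg, bch, bdf, bdh, bef, beg, cdf, cdg, dgi, dhi, efi, ehi

so the chain groups are C_0 ≅ Z^9, C_1 ≅ Z^27, C_2 ≅ Z^18.

Boundary ∂_1: C_1 → C_0 is given by ∂[p,q] = [q] − [p].
As a 9×27 matrix over Z this has rank 8, with invariant factors (1,1,1,1,1,1,1,1).

The boundary map ∂_2: C_2 → C_1 sends each 2-simplex [p,q,r] to [q,r] − [p,r] + [p,q]. For instance
  ∂cdf = df − cf + cd,
  ∂afi = fi − ai + af.
This gives a 27×18 integer matrix of rank 18; reducing to Smith normal form yields diagonal entries (1,1,1,1,1,1,1,1,1,1,1,1,1,1,1,1,1,2).

Now H_k = ker ∂_k / im ∂_{k+1}, so:

  H_0: rank C_0 − rank ∂_1 = 9 − 8 = 1, and the invariant factors of ∂_1 are all 1, so H_0 = Z.
  H_1: rank ker ∂_1 − rank ∂_2 = (27 − 8) − 18 = 1, and ∂_2 has invariant factor 2 > 1, so H_1 = Z ⊕ Z/2.
  H_2: rank ker ∂_2 − rank ∂_3 = (18 − 18) − 0 = 0, and there is no ∂_3, so H_2 = 0.

(K is a triangulation of the Klein bottle.)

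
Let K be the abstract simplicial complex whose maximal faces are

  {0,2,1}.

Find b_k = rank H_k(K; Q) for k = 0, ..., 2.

Take the total order 0 < 1 < 2 on the vertex set. Then K (dimension 2) consists of the simplices:

  0-simplices (3): [0], [1], [2]
  1-simplices (3): [0,1], [0,2], [1,2]
  2-simplices (1): [0,1,2]

so the chain groups are C_0 ≅ Z^3, C_1 ≅ Z^3, C_2 ≅ Z^1.

Boundary ∂_1: C_1 → C_0 sends each edge [p,q] (with p < q) to q − p. For instance
  ∂[0,1] = [1] − [0].
The resulting 3×3 matrix has rank 2, and its Smith normal form has invariant factors (1,1).

∂_2: C_2 → C_1 acts by ∂[p,q,r] = [q,r] − [p,r] + [p,q]. For instance
  ∂[0,1,2] = [1,2] − [0,2] + [0,1].
The resulting 3×1 matrix has rank 1, and its Smith normal form has invariant factors (1).

Now H_k = ker ∂_k / im ∂_{k+1}, so:

  H_0: rank C_0 − rank ∂_1 = 3 − 2 = 1, and the invariant factors of ∂_1 are all 1, so H_0 = Z.
  H_1: rank ker ∂_1 − rank ∂_2 = (3 − 2) − 1 = 0, and the invariant factors of ∂_2 are all 1, so H_1 = 0.
  H_2: rank ker ∂_2 − rank ∂_3 = (1 − 1) − 0 = 0, and there is no ∂_3, so H_2 = 0.

Hence the Betti numbers are b_0 = 1, b_1 = 0, b_2 = 0.

b_0 = 1, b_1 = 0, b_2 = 0.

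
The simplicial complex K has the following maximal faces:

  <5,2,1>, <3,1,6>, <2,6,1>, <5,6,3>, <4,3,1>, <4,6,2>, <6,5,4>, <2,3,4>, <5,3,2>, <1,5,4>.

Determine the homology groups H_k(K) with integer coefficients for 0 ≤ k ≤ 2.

Fix the vertex order 1 < 2 < 3 < 4 < 5 < 6 and write every simplex with vertices in increasing order. Then dim K = 2 and the simplices of K are:

  0-simplices (6): [1], [2], [3], [4], [5], [6]
  1-simplices (15): [1,2], [1,3], [1,4], [1,5], [1,6], [2,3], [2,4], [2,5], [2,6], [3,4], [3,5], [3,6], [4,5], [4,6], [5,6]
  2-simplices (10): [1,2,5], [1,2,6], [1,3,4], [1,3,6], [1,4,5], [2,3,4], [2,3,5], [2,4,6], [3,5,6], [4,5,6]

so the chain groups are C_0 ≅ Z^6, C_1 ≅ Z^15, C_2 ≅ Z^10.

The boundary map ∂_1: C_1 → C_0 sends each edge [p,q] (with p < q) to q − p. For instance
  ∂[4,5] = [5] − [4].
The 6×15 boundary matrix has rank 5 and Smith normal form diag(1,1,1,1,1).

Boundary ∂_2: C_2 → C_1 maps a triangle to the signed sum of its edges. For instance
  ∂[2,3,4] = [3,4] − [2,4] + [2,3],
  ∂[3,5,6] = [5,6] − [3,6] + [3,5].
As a 15×10 matrix over Z this has rank 10, with invariant factors (1,1,1,1,1,1,1,1,1,2).

Computing H_k = (kernel of ∂_k) / (image of ∂_{k+1}):

  H_0: rank C_0 − rank ∂_1 = 6 − 5 = 1, and the invariant factors of ∂_1 are all 1, so H_0 = Z.
  H_1: rank ker ∂_1 − rank ∂_2 = (15 − 5) − 10 = 0, and ∂_2 has invariant factor 2 > 1, so H_1 = Z_2.
  H_2: rank ker ∂_2 − rank ∂_3 = (10 − 10) − 0 = 0, and there is no ∂_3, so H_2 = 0.

H_0 = Z,  H_1 = Z_2,  H_2 = 0.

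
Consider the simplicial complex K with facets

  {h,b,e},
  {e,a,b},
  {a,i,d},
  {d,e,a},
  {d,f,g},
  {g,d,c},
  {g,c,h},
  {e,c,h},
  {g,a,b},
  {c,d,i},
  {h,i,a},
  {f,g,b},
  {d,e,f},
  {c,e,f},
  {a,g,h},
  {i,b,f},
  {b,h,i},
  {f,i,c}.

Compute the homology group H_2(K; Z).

H_2 = 0.

We work with the vertex ordering a < b < c < d < e < f < g < h < i. The simplices of K, each written with vertices in increasing order, are:

  0-simplices (9): a, b, c, d, e, f, g, h, i
  1-simplices (27): ab, ad, ae, ag, ah, ai, be, bf, bg, bh, bi, cd, ce, cf, cg, ch, ci, de, df, dg, di, ef, eh, fg, fi, gh, hi
  2-simplices (18): abe, abg, ade, adi, agh, ahi, beh, bfg, bfi, bhi, cdg, cdi, cef, ceh, cfi, cgh, def, dfg

so the chain groups are C_0 ≅ Z^9, C_1 ≅ Z^27, C_2 ≅ Z^18.

∂_1: C_1 → C_0 sends each edge [p,q] (with p < q) to q − p. For instance
  ∂ad = d − a.
The resulting 9×27 matrix has rank 8, and its Smith normal form has invariant factors (1,1,1,1,1,1,1,1).

∂_2: C_2 → C_1 sends each 2-simplex [p,q,r] to [q,r] − [p,r] + [p,q]. For instance
  ∂cdg = dg − cg + cd,
  ∂abg = bg − ag + ab.
This gives a 27×18 integer matrix of rank 18; reducing to Smith normal form yields diagonal entries (1,1,1,1,1,1,1,1,1,1,1,1,1,1,1,1,1,2).

Reading off H_k = ker ∂_k / im ∂_{k+1}:

  H_2: rank ker ∂_2 − rank ∂_3 = (18 − 18) − 0 = 0, and there is no ∂_3, so H_2 = 0.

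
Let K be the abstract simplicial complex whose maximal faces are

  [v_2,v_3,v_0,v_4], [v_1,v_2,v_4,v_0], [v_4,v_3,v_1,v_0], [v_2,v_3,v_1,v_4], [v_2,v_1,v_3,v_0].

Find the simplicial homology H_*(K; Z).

H_0 = Z,  H_1 = 0,  H_2 = 0,  H_3 = Z.

Fix the vertex order v_0 < v_1 < v_2 < v_3 < v_4 and write every simplex with vertices in increasing order. Then dim K = 3 and the simplices of K are:

  0-simplices (5): [v_0], [v_1], [v_2], [v_3], [v_4]
  1-simplices (10): [v_0,v_1], [v_0,v_2], [v_0,v_3], [v_0,v_4], [v_1,v_2], [v_1,v_3], [v_1,v_4], [v_2,v_3], [v_2,v_4], [v_3,v_4]
  2-simplices (10): [v_0,v_1,v_2], [v_0,v_1,v_3], [v_0,v_1,v_4], [v_0,v_2,v_3], [v_0,v_2,v_4], [v_0,v_3,v_4], [v_1,v_2,v_3], [v_1,v_2,v_4], [v_1,v_3,v_4], [v_2,v_3,v_4]
  3-simplices (5): [v_0,v_1,v_2,v_3], [v_0,v_1,v_2,v_4], [v_0,v_1,v_3,v_4], [v_0,v_2,v_3,v_4], [v_1,v_2,v_3,v_4]

giving chain groups C_0 ≅ Z^5, C_1 ≅ Z^10, C_2 ≅ Z^10, C_3 ≅ Z^5.

Boundary ∂_1: C_1 → C_0 maps an edge to its endpoints' difference, ∂[p,q] = q − p.
The 5×10 boundary matrix has rank 4 and Smith normal form diag(1,1,1,1).

Boundary ∂_2: C_2 → C_1 sends each 2-simplex [p,q,r] to [q,r] − [p,r] + [p,q]. For instance
  ∂[v_0,v_2,v_4] = [v_2,v_4] − [v_0,v_4] + [v_0,v_2],
  ∂[v_1,v_3,v_4] = [v_3,v_4] − [v_1,v_4] + [v_1,v_3].
This gives a 10×10 integer matrix of rank 6; reducing to Smith normal form yields diagonal entries (1,1,1,1,1,1).

The boundary map ∂_3: C_3 → C_2 sends each 3-simplex σ to the alternating sum Σ_i (−1)^i (σ with its i-th vertex removed). For instance
  ∂[v_1,v_2,v_3,v_4] = [v_2,v_3,v_4] − [v_1,v_3,v_4] + [v_1,v_2,v_4] − [v_1,v_2,v_3],
  ∂[v_0,v_1,v_3,v_4] = [v_1,v_3,v_4] − [v_0,v_3,v_4] + [v_0,v_1,v_4] − [v_0,v_1,v_3].
As a 10×5 matrix over Z this has rank 4, with invariant factors (1,1,1,1).

Computing H_k = (kernel of ∂_k) / (image of ∂_{k+1}):

  H_0: rank C_0 − rank ∂_1 = 5 − 4 = 1, and the invariant factors of ∂_1 are all 1, so H_0 = Z.
  H_1: rank ker ∂_1 − rank ∂_2 = (10 − 4) − 6 = 0, and the invariant factors of ∂_2 are all 1, so H_1 = 0.
  H_2: rank ker ∂_2 − rank ∂_3 = (10 − 6) − 4 = 0, and the invariant factors of ∂_3 are all 1, so H_2 = 0.
  H_3: rank ker ∂_3 − rank ∂_4 = (5 − 4) − 0 = 1, and there is no ∂_4, so H_3 = Z.

As a check, the Euler characteristic is 5 − 10 + 10 − 5 = 0, which agrees with 1 − 0 + 0 − 1 = 0.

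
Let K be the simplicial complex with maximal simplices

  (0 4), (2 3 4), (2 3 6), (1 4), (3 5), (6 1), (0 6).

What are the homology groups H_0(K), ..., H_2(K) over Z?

H_0 ≅ Z,  H_1 ≅ Z^2,  H_2 = 0.

Order the vertices as 0 < 1 < 2 < 3 < 4 < 5 < 6. Listing each simplex with vertices in this order, K has dimension 2 with simplices:

  0-simplices (7): [0], [1], [2], [3], [4], [5], [6]
  1-simplices (10): [0,4], [0,6], [1,4], [1,6], [2,3], [2,4], [2,6], [3,4], [3,5], [3,6]
  2-simplices (2): [2,3,4], [2,3,6]

Hence C_0 ≅ Z^7, C_1 ≅ Z^10, C_2 ≅ Z^2.

Boundary ∂_1: C_1 → C_0 maps an edge to its endpoints' difference, ∂[p,q] = q − p.
The resulting 7×10 matrix has rank 6, and its Smith normal form has invariant factors (1,1,1,1,1,1).

∂_2: C_2 → C_1 sends each 2-simplex [p,q,r] to [q,r] − [p,r] + [p,q]. For instance
  ∂[2,3,4] = [3,4] − [2,4] + [2,3],
  ∂[2,3,6] = [3,6] − [2,6] + [2,3].
As a 10×2 matrix over Z this has rank 2, with invariant factors (1,1).

Now H_k = ker ∂_k / im ∂_{k+1}, so:

  H_0: rank C_0 − rank ∂_1 = 7 − 6 = 1, and the invariant factors of ∂_1 are all 1, so H_0 = Z.
  H_1: rank ker ∂_1 − rank ∂_2 = (10 − 6) − 2 = 2, and the invariant factors of ∂_2 are all 1, so H_1 = Z^2.
  H_2: rank ker ∂_2 − rank ∂_3 = (2 − 2) − 0 = 0, and there is no ∂_3, so H_2 = 0.

As a check, the Euler characteristic is 7 − 10 + 2 = -1, which agrees with 1 − 2 + 0 = -1.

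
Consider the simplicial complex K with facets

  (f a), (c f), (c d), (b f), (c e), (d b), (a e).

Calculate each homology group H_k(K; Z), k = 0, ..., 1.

H_0 ≅ Z,  H_1 ≅ Z^2.

Order the vertices as a < b < c < d < e < f. Listing each simplex with vertices in this order, K has dimension 1 with simplices:

  0-simplices (6): a, b, c, d, e, f
  1-simplices (7): ae, af, bd, bf, cd, ce, cf

Hence C_0 ≅ Z^6, C_1 ≅ Z^7.

∂_1: C_1 → C_0 is given by ∂[p,q] = [q] − [p].
The 6×7 boundary matrix has rank 5 and Smith normal form diag(1,1,1,1,1).

Now H_k = ker ∂_k / im ∂_{k+1}, so:

  H_0: rank C_0 − rank ∂_1 = 6 − 5 = 1, and the invariant factors of ∂_1 are all 1, so H_0 ≅ Z.
  H_1: rank ker ∂_1 − rank ∂_2 = (7 − 5) − 0 = 2, and there is no ∂_2, so H_1 ≅ Z^2.

As a check, the Euler characteristic is 6 − 7 = -1, which agrees with 1 − 2 = -1.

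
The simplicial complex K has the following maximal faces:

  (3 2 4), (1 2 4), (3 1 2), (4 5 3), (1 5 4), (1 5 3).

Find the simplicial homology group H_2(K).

Take the total order 1 < 2 < 3 < 4 < 5 on the vertex set. Then K (dimension 2) consists of the simplices:

  0-simplices (5): [1], [2], [3], [4], [5]
  1-simplices (9): [1,2], [1,3], [1,4], [1,5], [2,3], [2,4], [3,4], [3,5], [4,5]
  2-simplices (6): [1,2,3], [1,2,4], [1,3,5], [1,4,5], [2,3,4], [3,4,5]

Hence C_0 ≅ Z^5, C_1 ≅ Z^9, C_2 ≅ Z^6.

The boundary map ∂_1: C_1 → C_0 maps an edge to its endpoints' difference, ∂[p,q] = q − p. For instance
  ∂[1,5] = [5] − [1].
The resulting 5×9 matrix has rank 4, and its Smith normal form has invariant factors (1,1,1,1).

∂_2: C_2 → C_1 sends each 2-simplex [p,q,r] to [q,r] − [p,r] + [p,q]. For instance
  ∂[1,2,3] = [2,3] − [1,3] + [1,2],
  ∂[1,3,5] = [3,5] − [1,5] + [1,3].
The resulting 9×6 matrix has rank 5, and its Smith normal form has invariant factors (1,1,1,1,1).

Computing H_k = (kernel of ∂_k) / (image of ∂_{k+1}):

  H_2: rank ker ∂_2 − rank ∂_3 = (6 − 5) − 0 = 1, and there is no ∂_3, so H_2 ≅ Z.

H_2 ≅ Z.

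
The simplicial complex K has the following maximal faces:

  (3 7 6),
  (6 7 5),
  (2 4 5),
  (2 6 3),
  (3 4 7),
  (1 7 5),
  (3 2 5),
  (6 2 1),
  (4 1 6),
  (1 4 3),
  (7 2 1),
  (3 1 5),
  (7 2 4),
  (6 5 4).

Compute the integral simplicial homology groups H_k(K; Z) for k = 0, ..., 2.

K has 7 vertices, 21 edges, 14 triangles.
rank ∂_0 = 0, rank ∂_1 = 6 ⇒ b_0 = 7 − 0 − 6 = 1; all invariant factors of ∂_1 are 1 so no torsion. So H_0 ≅ Z.
rank ∂_1 = 6, rank ∂_2 = 13 ⇒ b_1 = 21 − 6 − 13 = 2; all invariant factors of ∂_2 are 1 so no torsion. So H_1 ≅ Z^2.
rank ∂_2 = 13, rank ∂_3 = 0 ⇒ b_2 = 14 − 13 − 0 = 1. So H_2 ≅ Z.

H_0 ≅ Z,  H_1 ≅ Z^2,  H_2 ≅ Z.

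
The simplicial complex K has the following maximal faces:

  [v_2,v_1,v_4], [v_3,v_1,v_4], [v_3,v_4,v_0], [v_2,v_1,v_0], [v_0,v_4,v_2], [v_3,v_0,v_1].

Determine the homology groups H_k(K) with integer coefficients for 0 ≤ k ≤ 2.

H_0 = Z,  H_1 = 0,  H_2 = Z.

We work with the vertex ordering v_0 < v_1 < v_2 < v_3 < v_4. The simplices of K, each written with vertices in increasing order, are:

  0-simplices (5): [v_0], [v_1], [v_2], [v_3], [v_4]
  1-simplices (9): [v_0,v_1], [v_0,v_2], [v_0,v_3], [v_0,v_4], [v_1,v_2], [v_1,v_3], [v_1,v_4], [v_2,v_4], [v_3,v_4]
  2-simplices (6): [v_0,v_1,v_2], [v_0,v_1,v_3], [v_0,v_2,v_4], [v_0,v_3,v_4], [v_1,v_2,v_4], [v_1,v_3,v_4]

Hence C_0 ≅ Z^5, C_1 ≅ Z^9, C_2 ≅ Z^6.

∂_1: C_1 → C_0 is given by ∂[p,q] = [q] − [p]. For instance
  ∂[v_1,v_2] = [v_2] − [v_1].
The resulting 5×9 matrix has rank 4, and its Smith normal form has invariant factors (1,1,1,1).

Boundary ∂_2: C_2 → C_1 sends each 2-simplex [p,q,r] to [q,r] − [p,r] + [p,q]. For instance
  ∂[v_1,v_3,v_4] = [v_3,v_4] − [v_1,v_4] + [v_1,v_3],
  ∂[v_1,v_2,v_4] = [v_2,v_4] − [v_1,v_4] + [v_1,v_2].
This gives a 9×6 integer matrix of rank 5; reducing to Smith normal form yields diagonal entries (1,1,1,1,1).

Computing H_k = (kernel of ∂_k) / (image of ∂_{k+1}):

  H_0: rank C_0 − rank ∂_1 = 5 − 4 = 1, and the invariant factors of ∂_1 are all 1, so H_0 ≅ Z.
  H_1: rank ker ∂_1 − rank ∂_2 = (9 − 4) − 5 = 0, and the invariant factors of ∂_2 are all 1, so H_1 ≅ 0.
  H_2: rank ker ∂_2 − rank ∂_3 = (6 − 5) − 0 = 1, and there is no ∂_3, so H_2 ≅ Z.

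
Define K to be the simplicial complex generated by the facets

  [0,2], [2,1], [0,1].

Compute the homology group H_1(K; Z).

Fix the vertex order 0 < 1 < 2 and write every simplex with vertices in increasing order. Then dim K = 1 and the simplices of K are:

  0-simplices (3): [0], [1], [2]
  1-simplices (3): [0,1], [0,2], [1,2]

so the chain groups are C_0 ≅ Z^3, C_1 ≅ Z^3.

∂_1: C_1 → C_0 maps an edge to its endpoints' difference, ∂[p,q] = q − p. For instance
  ∂[0,2] = [2] − [0].
The resulting 3×3 matrix has rank 2, and its Smith normal form has invariant factors (1,1).

Computing H_k = (kernel of ∂_k) / (image of ∂_{k+1}):

  H_1: rank ker ∂_1 − rank ∂_2 = (3 − 2) − 0 = 1, and there is no ∂_2, so H_1 ≅ Z.

(K is a triangulation of the circle S^1.)

H_1 ≅ Z.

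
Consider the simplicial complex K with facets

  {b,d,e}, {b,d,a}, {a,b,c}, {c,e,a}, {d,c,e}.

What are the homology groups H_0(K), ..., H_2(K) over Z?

We work with the vertex ordering a < b < c < d < e. The simplices of K, each written with vertices in increasing order, are:

  0-simplices (5): a, b, c, d, e
  1-simplices (10): ab, ac, ad, ae, bc, bd, be, cd, ce, de
  2-simplices (5): abc, abd, ace, bde, cde

Hence C_0 ≅ Z^5, C_1 ≅ Z^10, C_2 ≅ Z^5.

∂_1: C_1 → C_0 maps an edge to its endpoints' difference, ∂[p,q] = q − p. For instance
  ∂ac = c − a.
The resulting 5×10 matrix has rank 4, and its Smith normal form has invariant factors (1,1,1,1).

∂_2: C_2 → C_1 maps a triangle to the signed sum of its edges. For instance
  ∂bde = de − be + bd,
  ∂ace = ce − ae + ac.
As a 10×5 matrix over Z this has rank 5, with invariant factors (1,1,1,1,1).

Reading off H_k = ker ∂_k / im ∂_{k+1}:

  H_0: rank C_0 − rank ∂_1 = 5 − 4 = 1, and the invariant factors of ∂_1 are all 1, so H_0 = Z.
  H_1: rank ker ∂_1 − rank ∂_2 = (10 − 4) − 5 = 1, and the invariant factors of ∂_2 are all 1, so H_1 = Z.
  H_2: rank ker ∂_2 − rank ∂_3 = (5 − 5) − 0 = 0, and there is no ∂_3, so H_2 = 0.

H_0 ≅ Z,  H_1 ≅ Z,  H_2 = 0.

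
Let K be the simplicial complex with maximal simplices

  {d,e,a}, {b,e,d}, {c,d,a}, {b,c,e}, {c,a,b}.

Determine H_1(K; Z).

H_1 = Z.

Order the vertices as a < b < c < d < e. Listing each simplex with vertices in this order, K has dimension 2 with simplices:

  0-simplices (5): a, b, c, d, e
  1-simplices (10): ab, ac, ad, ae, bc, bd, be, cd, ce, de
  2-simplices (5): abc, acd, ade, bce, bde

so the chain groups are C_0 ≅ Z^5, C_1 ≅ Z^10, C_2 ≅ Z^5.

Boundary ∂_1: C_1 → C_0 maps an edge to its endpoints' difference, ∂[p,q] = q − p.
The resulting 5×10 matrix has rank 4, and its Smith normal form has invariant factors (1,1,1,1).

The boundary map ∂_2: C_2 → C_1 sends each 2-simplex [p,q,r] to [q,r] − [p,r] + [p,q]. For instance
  ∂ade = de − ae + ad,
  ∂acd = cd − ad + ac.
This gives a 10×5 integer matrix of rank 5; reducing to Smith normal form yields diagonal entries (1,1,1,1,1).

Computing H_k = (kernel of ∂_k) / (image of ∂_{k+1}):

  H_1: rank ker ∂_1 − rank ∂_2 = (10 − 4) − 5 = 1, and the invariant factors of ∂_2 are all 1, so H_1 = Z.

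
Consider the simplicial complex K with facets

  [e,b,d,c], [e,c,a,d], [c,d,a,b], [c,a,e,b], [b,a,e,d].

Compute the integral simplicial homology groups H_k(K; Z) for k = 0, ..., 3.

H_0 ≅ Z,  H_1 = 0,  H_2 = 0,  H_3 ≅ Z.

Fix the vertex order a < b < c < d < e and write every simplex with vertices in increasing order. Then dim K = 3 and the simplices of K are:

  0-simplices (5): a, b, c, d, e
  1-simplices (10): ab, ac, ad, ae, bc, bd, be, cd, ce, de
  2-simplices (10): abc, abd, abe, acd, ace, ade, bcd, bce, bde, cde
  3-simplices (5): abcd, abce, abde, acde, bcde

giving chain groups C_0 ≅ Z^5, C_1 ≅ Z^10, C_2 ≅ Z^10, C_3 ≅ Z^5.

∂_1: C_1 → C_0 sends each edge [p,q] (with p < q) to q − p.
As a 5×10 matrix over Z this has rank 4, with invariant factors (1,1,1,1).

The boundary map ∂_2: C_2 → C_1 maps a triangle to the signed sum of its edges. For instance
  ∂ade = de − ae + ad,
  ∂bce = ce − be + bc.
The 10×10 boundary matrix has rank 6 and Smith normal form diag(1,1,1,1,1,1).

Boundary ∂_3: C_3 → C_2 sends each 3-simplex σ to the alternating sum Σ_i (−1)^i (σ with its i-th vertex removed). For instance
  ∂bcde = cde − bde + bce − bcd,
  ∂abce = bce − ace + abe − abc.
The resulting 10×5 matrix has rank 4, and its Smith normal form has invariant factors (1,1,1,1).

Reading off H_k = ker ∂_k / im ∂_{k+1}:

  H_0: rank C_0 − rank ∂_1 = 5 − 4 = 1, and the invariant factors of ∂_1 are all 1, so H_0 ≅ Z.
  H_1: rank ker ∂_1 − rank ∂_2 = (10 − 4) − 6 = 0, and the invariant factors of ∂_2 are all 1, so H_1 ≅ 0.
  H_2: rank ker ∂_2 − rank ∂_3 = (10 − 6) − 4 = 0, and the invariant factors of ∂_3 are all 1, so H_2 ≅ 0.
  H_3: rank ker ∂_3 − rank ∂_4 = (5 − 4) − 0 = 1, and there is no ∂_4, so H_3 ≅ Z.

As a check, the Euler characteristic is 5 − 10 + 10 − 5 = 0, which agrees with 1 − 0 + 0 − 1 = 0.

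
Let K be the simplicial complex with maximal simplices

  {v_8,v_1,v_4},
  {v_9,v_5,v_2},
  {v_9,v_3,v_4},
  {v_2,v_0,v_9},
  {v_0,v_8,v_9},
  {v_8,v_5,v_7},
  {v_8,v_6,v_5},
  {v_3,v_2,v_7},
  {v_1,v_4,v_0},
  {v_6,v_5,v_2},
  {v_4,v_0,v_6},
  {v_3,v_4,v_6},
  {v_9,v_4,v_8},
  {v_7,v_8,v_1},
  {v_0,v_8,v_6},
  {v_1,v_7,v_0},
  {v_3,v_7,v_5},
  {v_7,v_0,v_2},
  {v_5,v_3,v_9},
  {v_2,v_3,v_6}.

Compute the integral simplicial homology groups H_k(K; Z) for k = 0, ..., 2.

H_0 = Z,  H_1 = Z ⊕ Z/2,  H_2 = 0.

We work with the vertex ordering v_0 < v_1 < v_2 < v_3 < v_4 < v_5 < v_6 < v_7 < v_8 < v_9. The simplices of K, each written with vertices in increasing order, are:

  0-simplices (10): [v_0], [v_1], [v_2], [v_3], [v_4], [v_5], [v_6], [v_7], [v_8], [v_9]
  1-simplices (30): (30 of them)
  2-simplices (20): (20 of them)

giving chain groups C_0 ≅ Z^10, C_1 ≅ Z^30, C_2 ≅ Z^20.

∂_1: C_1 → C_0 maps an edge to its endpoints' difference, ∂[p,q] = q − p. For instance
  ∂[v_0,v_8] = [v_8] − [v_0].
This gives a 10×30 integer matrix of rank 9; reducing to Smith normal form yields diagonal entries (1,1,1,1,1,1,1,1,1).

∂_2: C_2 → C_1 maps a triangle to the signed sum of its edges. For instance
  ∂[v_3,v_5,v_9] = [v_5,v_9] − [v_3,v_9] + [v_3,v_5],
  ∂[v_0,v_1,v_4] = [v_1,v_4] − [v_0,v_4] + [v_0,v_1].
The resulting 30×20 matrix has rank 20, and its Smith normal form has invariant factors (1,1,1,1,1,1,1,1,1,1,1,1,1,1,1,1,1,1,1,2).

From H_k ≅ ker(∂_k) / im(∂_{k+1}) we obtain:

  H_0: rank C_0 − rank ∂_1 = 10 − 9 = 1, and the invariant factors of ∂_1 are all 1, so H_0 ≅ Z.
  H_1: rank ker ∂_1 − rank ∂_2 = (30 − 9) − 20 = 1, and ∂_2 has invariant factor 2 > 1, so H_1 ≅ Z ⊕ Z/2.
  H_2: rank ker ∂_2 − rank ∂_3 = (20 − 20) − 0 = 0, and there is no ∂_3, so H_2 ≅ 0.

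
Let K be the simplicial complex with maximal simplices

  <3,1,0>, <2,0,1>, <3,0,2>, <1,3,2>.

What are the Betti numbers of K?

b_0 = 1, b_1 = 0, b_2 = 1.

Fix the vertex order 0 < 1 < 2 < 3 and write every simplex with vertices in increasing order. Then dim K = 2 and the simplices of K are:

  0-simplices (4): [0], [1], [2], [3]
  1-simplices (6): [0,1], [0,2], [0,3], [1,2], [1,3], [2,3]
  2-simplices (4): [0,1,2], [0,1,3], [0,2,3], [1,2,3]

Hence C_0 ≅ Z^4, C_1 ≅ Z^6, C_2 ≅ Z^4.

∂_1: C_1 → C_0 is given by ∂[p,q] = [q] − [p]. For instance
  ∂[0,3] = [3] − [0].
As a 4×6 matrix over Z this has rank 3, with invariant factors (1,1,1).

The boundary map ∂_2: C_2 → C_1 sends each 2-simplex [p,q,r] to [q,r] − [p,r] + [p,q]. For instance
  ∂[0,1,2] = [1,2] − [0,2] + [0,1],
  ∂[1,2,3] = [2,3] − [1,3] + [1,2].
This gives a 6×4 integer matrix of rank 3; reducing to Smith normal form yields diagonal entries (1,1,1).

Reading off H_k = ker ∂_k / im ∂_{k+1}:

  H_0: rank C_0 − rank ∂_1 = 4 − 3 = 1, and the invariant factors of ∂_1 are all 1, so H_0 = Z.
  H_1: rank ker ∂_1 − rank ∂_2 = (6 − 3) − 3 = 0, and the invariant factors of ∂_2 are all 1, so H_1 = 0.
  H_2: rank ker ∂_2 − rank ∂_3 = (4 − 3) − 0 = 1, and there is no ∂_3, so H_2 = Z.

As a check, the Euler characteristic is 4 − 6 + 4 = 2, which agrees with 1 − 0 + 1 = 2.
(K is a triangulation of the 2-sphere S^2.)

Hence the Betti numbers are b_0 = 1, b_1 = 0, b_2 = 1.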